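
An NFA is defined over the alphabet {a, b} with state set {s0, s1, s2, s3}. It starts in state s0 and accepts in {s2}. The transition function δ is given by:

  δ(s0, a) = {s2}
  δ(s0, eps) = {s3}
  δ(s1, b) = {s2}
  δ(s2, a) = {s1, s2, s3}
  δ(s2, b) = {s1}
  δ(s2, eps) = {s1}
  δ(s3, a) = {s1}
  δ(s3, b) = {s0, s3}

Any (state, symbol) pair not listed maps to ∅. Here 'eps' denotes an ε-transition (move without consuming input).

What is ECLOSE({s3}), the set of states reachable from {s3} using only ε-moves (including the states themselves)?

{s3}

Begin with {s3}.
No ε-moves leave this set, so the closure equals the set itself.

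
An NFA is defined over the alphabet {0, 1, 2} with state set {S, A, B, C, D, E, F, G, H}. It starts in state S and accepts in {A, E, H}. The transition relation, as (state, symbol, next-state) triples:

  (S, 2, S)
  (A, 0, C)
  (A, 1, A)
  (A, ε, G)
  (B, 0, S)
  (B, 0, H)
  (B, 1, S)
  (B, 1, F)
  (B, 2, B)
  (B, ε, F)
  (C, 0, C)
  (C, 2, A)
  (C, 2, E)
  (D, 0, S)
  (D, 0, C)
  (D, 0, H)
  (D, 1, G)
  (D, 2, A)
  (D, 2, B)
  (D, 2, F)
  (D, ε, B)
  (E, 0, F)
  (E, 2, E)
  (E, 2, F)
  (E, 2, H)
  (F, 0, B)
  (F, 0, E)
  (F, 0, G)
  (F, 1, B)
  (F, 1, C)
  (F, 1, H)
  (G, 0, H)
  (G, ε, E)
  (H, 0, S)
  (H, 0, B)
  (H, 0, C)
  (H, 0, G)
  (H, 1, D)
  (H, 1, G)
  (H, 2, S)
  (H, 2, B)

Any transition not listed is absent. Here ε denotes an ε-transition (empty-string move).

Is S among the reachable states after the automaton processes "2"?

Yes

Start in {S}.
Read '2': {S} → {S}.
State S is in {S}.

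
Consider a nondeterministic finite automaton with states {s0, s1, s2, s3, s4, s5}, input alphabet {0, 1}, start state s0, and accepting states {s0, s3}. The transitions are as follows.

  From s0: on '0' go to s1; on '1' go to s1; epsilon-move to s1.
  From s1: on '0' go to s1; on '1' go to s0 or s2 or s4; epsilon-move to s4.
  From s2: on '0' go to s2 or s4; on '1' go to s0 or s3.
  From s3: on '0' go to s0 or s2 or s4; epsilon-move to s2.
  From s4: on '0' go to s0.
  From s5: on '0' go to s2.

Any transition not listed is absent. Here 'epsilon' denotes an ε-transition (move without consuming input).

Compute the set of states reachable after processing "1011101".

{s0, s1, s2, s3, s4}

Start: ε-closure({s0}) = {s0, s1, s4}.
Read '1': s0→{s1}, s1→{s0, s2, s4}, s4→∅; now {s0, s1, s2, s4}.
Read '0': s0→{s1}, s1→{s1}, s2→{s2, s4}, s4→{s0}; now {s0, s1, s2, s4}.
Read '1': s0→{s1}, s1→{s0, s2, s4}, s2→{s0, s3}, s4→∅; now {s0, s1, s2, s3, s4}.
Read '1': s0→{s1}, s1→{s0, s2, s4}, s2→{s0, s3}, s3→∅, s4→∅; now {s0, s1, s2, s3, s4}.
Read '1': s0→{s1}, s1→{s0, s2, s4}, s2→{s0, s3}, s3→∅, s4→∅; now {s0, s1, s2, s3, s4}.
Read '0': s0→{s1}, s1→{s1}, s2→{s2, s4}, s3→{s0, s2, s4}, s4→{s0}; now {s0, s1, s2, s4}.
Read '1': s0→{s1}, s1→{s0, s2, s4}, s2→{s0, s3}, s4→∅; now {s0, s1, s2, s3, s4}.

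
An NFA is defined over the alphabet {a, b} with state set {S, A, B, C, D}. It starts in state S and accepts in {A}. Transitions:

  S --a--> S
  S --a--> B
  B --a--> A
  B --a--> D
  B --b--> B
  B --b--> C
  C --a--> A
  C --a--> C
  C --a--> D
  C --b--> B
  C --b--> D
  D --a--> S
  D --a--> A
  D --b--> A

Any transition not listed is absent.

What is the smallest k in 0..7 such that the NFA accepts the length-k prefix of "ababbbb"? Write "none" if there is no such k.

3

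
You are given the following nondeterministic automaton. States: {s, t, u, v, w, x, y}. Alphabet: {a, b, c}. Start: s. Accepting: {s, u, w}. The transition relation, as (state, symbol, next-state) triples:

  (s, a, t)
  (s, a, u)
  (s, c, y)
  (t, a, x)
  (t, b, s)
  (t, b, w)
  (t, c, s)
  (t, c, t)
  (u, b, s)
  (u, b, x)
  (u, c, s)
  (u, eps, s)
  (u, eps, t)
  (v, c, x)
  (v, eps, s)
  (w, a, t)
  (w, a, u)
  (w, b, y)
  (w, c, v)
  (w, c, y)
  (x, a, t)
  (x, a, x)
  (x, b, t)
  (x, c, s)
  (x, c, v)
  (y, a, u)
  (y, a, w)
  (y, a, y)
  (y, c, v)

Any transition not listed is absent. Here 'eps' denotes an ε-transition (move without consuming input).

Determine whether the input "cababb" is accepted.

Yes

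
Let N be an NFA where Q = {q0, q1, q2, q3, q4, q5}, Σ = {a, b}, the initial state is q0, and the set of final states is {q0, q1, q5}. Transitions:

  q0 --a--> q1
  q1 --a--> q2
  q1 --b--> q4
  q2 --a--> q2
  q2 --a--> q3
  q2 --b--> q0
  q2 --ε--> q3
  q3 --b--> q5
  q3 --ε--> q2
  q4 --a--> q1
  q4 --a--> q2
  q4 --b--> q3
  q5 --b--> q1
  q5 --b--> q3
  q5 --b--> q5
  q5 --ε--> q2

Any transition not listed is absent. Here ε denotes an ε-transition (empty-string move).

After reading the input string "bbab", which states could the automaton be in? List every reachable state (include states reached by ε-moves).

Start in {q0}.
Read 'b': q0→∅; now ∅.
The set is empty and remains empty for the remaining 3 symbols.

∅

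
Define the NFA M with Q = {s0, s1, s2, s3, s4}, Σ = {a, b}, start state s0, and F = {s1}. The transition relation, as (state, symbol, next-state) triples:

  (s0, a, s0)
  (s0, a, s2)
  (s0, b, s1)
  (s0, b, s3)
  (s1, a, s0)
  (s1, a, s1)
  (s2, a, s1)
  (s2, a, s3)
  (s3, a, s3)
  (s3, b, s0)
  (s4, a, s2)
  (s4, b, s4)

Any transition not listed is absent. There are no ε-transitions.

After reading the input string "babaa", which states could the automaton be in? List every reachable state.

Start in {s0}.
Read 'b': {s0} → {s1, s3}.
Read 'a': {s1, s3} → {s0, s1, s3}.
Read 'b': {s0, s1, s3} → {s0, s1, s3}.
Read 'a': {s0, s1, s3} → {s0, s1, s2, s3}.
Read 'a': {s0, s1, s2, s3} → {s0, s1, s2, s3}.

{s0, s1, s2, s3}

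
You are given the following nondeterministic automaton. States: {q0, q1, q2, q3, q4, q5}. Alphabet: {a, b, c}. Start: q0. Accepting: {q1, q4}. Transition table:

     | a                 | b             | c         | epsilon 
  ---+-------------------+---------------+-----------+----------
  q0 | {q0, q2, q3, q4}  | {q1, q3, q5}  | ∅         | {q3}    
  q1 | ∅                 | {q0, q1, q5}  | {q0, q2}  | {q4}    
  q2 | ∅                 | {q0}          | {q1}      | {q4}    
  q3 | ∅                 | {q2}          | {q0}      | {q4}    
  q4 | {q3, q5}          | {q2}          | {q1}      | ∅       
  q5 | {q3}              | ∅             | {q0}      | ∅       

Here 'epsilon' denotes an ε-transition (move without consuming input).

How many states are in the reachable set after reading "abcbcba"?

Start: ε-closure({q0}) = {q0, q3, q4}.
Read 'a': q0→{q0, q2, q3, q4}, q3→∅, q4→{q3, q5}; now {q0, q2, q3, q4, q5}.
Read 'b': q0→{q1, q3, q5}, q2→{q0}, q3→{q2}, q4→{q2}, q5→∅; union {q0, q1, q2, q3, q5}; ε-closure = {q0, q1, q2, q3, q4, q5}.
Read 'c': q0→∅, q1→{q0, q2}, q2→{q1}, q3→{q0}, q4→{q1}, q5→{q0}; union {q0, q1, q2}; ε-closure = {q0, q1, q2, q3, q4}.
Read 'b': q0→{q1, q3, q5}, q1→{q0, q1, q5}, q2→{q0}, q3→{q2}, q4→{q2}; union {q0, q1, q2, q3, q5}; ε-closure = {q0, q1, q2, q3, q4, q5}.
Read 'c': q0→∅, q1→{q0, q2}, q2→{q1}, q3→{q0}, q4→{q1}, q5→{q0}; union {q0, q1, q2}; ε-closure = {q0, q1, q2, q3, q4}.
Read 'b': q0→{q1, q3, q5}, q1→{q0, q1, q5}, q2→{q0}, q3→{q2}, q4→{q2}; union {q0, q1, q2, q3, q5}; ε-closure = {q0, q1, q2, q3, q4, q5}.
Read 'a': q0→{q0, q2, q3, q4}, q1→∅, q2→∅, q3→∅, q4→{q3, q5}, q5→{q3}; now {q0, q2, q3, q4, q5}.
That set has 5 states.

5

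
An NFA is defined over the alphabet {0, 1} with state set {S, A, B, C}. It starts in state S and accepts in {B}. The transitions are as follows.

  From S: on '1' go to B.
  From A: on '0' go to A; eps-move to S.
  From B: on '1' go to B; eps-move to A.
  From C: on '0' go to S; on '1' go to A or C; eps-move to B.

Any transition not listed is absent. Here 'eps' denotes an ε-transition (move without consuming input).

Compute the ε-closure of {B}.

Begin with {B}.
ε-move B → A; add A.
ε-move A → S; add S.

{S, A, B}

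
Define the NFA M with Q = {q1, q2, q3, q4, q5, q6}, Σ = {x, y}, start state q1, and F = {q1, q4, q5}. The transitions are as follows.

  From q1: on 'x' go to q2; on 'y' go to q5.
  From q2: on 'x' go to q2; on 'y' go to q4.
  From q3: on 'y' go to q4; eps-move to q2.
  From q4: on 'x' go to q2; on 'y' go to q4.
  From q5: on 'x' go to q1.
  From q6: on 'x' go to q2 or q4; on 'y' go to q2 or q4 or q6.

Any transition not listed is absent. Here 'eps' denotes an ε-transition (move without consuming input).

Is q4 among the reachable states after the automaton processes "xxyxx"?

No

Start in {q1}.
Read 'x': {q1} → {q2}.
Read 'x': {q2} → {q2}.
Read 'y': {q2} → {q4}.
Read 'x': {q4} → {q2}.
Read 'x': {q2} → {q2}.
State q4 is not in {q2}.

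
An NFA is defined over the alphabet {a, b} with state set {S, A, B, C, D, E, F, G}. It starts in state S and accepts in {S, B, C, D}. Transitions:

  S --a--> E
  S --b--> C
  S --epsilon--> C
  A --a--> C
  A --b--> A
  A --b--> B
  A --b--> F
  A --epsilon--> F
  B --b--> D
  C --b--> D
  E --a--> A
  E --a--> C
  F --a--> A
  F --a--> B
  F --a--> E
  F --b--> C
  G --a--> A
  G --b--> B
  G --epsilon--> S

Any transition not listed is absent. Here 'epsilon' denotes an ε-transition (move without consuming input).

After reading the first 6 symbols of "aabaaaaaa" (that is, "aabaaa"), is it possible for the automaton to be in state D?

Start: ε-closure({S}) = {S, C}.
Read 'a': S→{E}, C→∅; now {E}.
Read 'a': E→{A, C}; union {A, C}; ε-closure = {A, C, F}.
Read 'b': A→{A, B, F}, C→{D}, F→{C}; now {A, B, C, D, F}.
Read 'a': A→{C}, B→∅, C→∅, D→∅, F→{A, B, E}; union {A, B, C, E}; ε-closure = {A, B, C, E, F}.
Read 'a': A→{C}, B→∅, C→∅, E→{A, C}, F→{A, B, E}; union {A, B, C, E}; ε-closure = {A, B, C, E, F}.
Read 'a': A→{C}, B→∅, C→∅, E→{A, C}, F→{A, B, E}; union {A, B, C, E}; ε-closure = {A, B, C, E, F}.
State D is not in {A, B, C, E, F}.

No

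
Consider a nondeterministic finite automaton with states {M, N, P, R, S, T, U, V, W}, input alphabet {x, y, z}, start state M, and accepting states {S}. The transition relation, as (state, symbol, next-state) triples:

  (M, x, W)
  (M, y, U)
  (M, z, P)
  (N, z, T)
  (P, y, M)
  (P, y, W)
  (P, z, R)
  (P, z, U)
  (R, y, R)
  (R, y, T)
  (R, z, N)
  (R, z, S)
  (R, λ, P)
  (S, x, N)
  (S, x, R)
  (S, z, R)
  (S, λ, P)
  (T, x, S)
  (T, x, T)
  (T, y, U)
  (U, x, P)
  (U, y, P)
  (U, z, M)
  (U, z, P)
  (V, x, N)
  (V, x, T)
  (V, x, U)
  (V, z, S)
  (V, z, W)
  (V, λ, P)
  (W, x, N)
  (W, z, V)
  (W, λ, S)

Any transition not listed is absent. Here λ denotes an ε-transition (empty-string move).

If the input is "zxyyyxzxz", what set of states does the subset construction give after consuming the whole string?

∅

Start in {M}.
Read 'z': {M} → {P}.
Read 'x': {P} → ∅.
The set is empty and remains empty for the remaining 7 symbols.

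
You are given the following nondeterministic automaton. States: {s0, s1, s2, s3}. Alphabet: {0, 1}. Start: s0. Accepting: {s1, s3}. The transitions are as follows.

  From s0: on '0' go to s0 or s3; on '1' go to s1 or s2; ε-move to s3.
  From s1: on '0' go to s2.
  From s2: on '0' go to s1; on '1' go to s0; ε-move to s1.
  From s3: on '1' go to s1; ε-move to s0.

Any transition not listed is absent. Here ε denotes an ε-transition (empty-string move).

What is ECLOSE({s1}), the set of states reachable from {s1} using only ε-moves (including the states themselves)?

{s1}

Begin with {s1}.
No ε-moves leave this set, so the closure equals the set itself.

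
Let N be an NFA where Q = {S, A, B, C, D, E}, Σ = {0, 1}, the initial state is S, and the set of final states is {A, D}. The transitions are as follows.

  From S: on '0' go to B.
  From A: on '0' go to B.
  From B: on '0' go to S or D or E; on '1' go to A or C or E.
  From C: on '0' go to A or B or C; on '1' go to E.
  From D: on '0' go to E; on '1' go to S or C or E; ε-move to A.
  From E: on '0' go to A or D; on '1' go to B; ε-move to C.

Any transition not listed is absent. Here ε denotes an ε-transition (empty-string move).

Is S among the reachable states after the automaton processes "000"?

No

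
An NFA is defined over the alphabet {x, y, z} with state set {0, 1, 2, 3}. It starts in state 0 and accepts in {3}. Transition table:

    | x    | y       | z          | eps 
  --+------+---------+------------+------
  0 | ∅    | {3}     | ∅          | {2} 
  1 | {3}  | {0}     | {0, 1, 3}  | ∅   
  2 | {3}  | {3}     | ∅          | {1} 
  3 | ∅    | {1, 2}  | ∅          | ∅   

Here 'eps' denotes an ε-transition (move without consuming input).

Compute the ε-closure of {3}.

{3}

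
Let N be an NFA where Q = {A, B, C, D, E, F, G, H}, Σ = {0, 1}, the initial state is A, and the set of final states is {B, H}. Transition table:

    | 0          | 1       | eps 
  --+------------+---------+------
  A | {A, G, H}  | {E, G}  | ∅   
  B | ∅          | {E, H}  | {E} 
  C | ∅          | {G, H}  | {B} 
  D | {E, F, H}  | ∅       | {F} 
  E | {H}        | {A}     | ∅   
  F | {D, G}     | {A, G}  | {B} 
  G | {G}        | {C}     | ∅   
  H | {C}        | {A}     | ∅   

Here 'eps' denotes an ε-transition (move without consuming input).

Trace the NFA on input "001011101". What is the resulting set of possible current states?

Start in {A}.
Read '0': A→{A, G, H}; now {A, G, H}.
Read '0': A→{A, G, H}, G→{G}, H→{C}; union {A, C, G, H}; ε-closure = {A, B, C, E, G, H}.
Read '1': A→{E, G}, B→{E, H}, C→{G, H}, E→{A}, G→{C}, H→{A}; union {A, C, E, G, H}; ε-closure = {A, B, C, E, G, H}.
Read '0': A→{A, G, H}, B→∅, C→∅, E→{H}, G→{G}, H→{C}; union {A, C, G, H}; ε-closure = {A, B, C, E, G, H}.
Read '1': A→{E, G}, B→{E, H}, C→{G, H}, E→{A}, G→{C}, H→{A}; union {A, C, E, G, H}; ε-closure = {A, B, C, E, G, H}.
Read '1': A→{E, G}, B→{E, H}, C→{G, H}, E→{A}, G→{C}, H→{A}; union {A, C, E, G, H}; ε-closure = {A, B, C, E, G, H}.
Read '1': A→{E, G}, B→{E, H}, C→{G, H}, E→{A}, G→{C}, H→{A}; union {A, C, E, G, H}; ε-closure = {A, B, C, E, G, H}.
Read '0': A→{A, G, H}, B→∅, C→∅, E→{H}, G→{G}, H→{C}; union {A, C, G, H}; ε-closure = {A, B, C, E, G, H}.
Read '1': A→{E, G}, B→{E, H}, C→{G, H}, E→{A}, G→{C}, H→{A}; union {A, C, E, G, H}; ε-closure = {A, B, C, E, G, H}.

{A, B, C, E, G, H}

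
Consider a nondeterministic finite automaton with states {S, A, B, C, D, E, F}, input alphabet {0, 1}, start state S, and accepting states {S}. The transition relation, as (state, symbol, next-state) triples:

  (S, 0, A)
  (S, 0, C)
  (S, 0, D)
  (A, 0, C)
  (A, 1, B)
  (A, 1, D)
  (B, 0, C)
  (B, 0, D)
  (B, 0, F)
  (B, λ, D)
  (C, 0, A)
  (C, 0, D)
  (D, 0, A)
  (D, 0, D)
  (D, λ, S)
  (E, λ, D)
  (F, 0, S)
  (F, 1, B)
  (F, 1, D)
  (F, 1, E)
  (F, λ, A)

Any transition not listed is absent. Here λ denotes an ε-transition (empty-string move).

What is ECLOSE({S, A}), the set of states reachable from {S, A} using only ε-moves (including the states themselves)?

{S, A}

Begin with {S, A}.
No ε-moves leave this set, so the closure equals the set itself.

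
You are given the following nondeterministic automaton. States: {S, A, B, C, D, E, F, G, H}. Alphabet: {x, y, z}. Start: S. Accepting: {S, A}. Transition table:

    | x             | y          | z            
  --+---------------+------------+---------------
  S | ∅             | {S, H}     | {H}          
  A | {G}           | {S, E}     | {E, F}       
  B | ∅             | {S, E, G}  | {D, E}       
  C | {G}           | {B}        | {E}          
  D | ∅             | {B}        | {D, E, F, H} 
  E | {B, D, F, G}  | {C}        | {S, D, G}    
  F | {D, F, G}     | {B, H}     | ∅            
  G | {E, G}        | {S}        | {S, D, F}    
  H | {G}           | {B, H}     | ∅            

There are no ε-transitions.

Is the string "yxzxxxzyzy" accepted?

No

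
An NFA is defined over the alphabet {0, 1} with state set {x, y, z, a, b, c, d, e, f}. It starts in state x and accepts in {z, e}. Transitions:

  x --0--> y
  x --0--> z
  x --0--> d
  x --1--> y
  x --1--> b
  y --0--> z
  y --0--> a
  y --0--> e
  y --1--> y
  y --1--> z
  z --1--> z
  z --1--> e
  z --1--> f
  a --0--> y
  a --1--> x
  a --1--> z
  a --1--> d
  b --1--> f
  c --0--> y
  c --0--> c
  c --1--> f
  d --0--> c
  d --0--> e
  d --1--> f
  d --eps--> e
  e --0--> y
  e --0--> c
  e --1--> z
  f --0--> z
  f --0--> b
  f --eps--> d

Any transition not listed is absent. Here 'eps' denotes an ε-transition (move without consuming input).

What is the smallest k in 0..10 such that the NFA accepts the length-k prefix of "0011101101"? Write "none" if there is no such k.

Start in {x}.
Read '0': {x} → {y, z, d, e}.
None of the earlier sets intersect F, but {y, z, d, e} does.

1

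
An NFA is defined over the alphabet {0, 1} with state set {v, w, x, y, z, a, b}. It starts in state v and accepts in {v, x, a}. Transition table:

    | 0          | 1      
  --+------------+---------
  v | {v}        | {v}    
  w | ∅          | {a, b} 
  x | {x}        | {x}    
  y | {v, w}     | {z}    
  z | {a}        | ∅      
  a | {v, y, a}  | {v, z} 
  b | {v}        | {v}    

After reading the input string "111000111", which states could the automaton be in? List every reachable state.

{v}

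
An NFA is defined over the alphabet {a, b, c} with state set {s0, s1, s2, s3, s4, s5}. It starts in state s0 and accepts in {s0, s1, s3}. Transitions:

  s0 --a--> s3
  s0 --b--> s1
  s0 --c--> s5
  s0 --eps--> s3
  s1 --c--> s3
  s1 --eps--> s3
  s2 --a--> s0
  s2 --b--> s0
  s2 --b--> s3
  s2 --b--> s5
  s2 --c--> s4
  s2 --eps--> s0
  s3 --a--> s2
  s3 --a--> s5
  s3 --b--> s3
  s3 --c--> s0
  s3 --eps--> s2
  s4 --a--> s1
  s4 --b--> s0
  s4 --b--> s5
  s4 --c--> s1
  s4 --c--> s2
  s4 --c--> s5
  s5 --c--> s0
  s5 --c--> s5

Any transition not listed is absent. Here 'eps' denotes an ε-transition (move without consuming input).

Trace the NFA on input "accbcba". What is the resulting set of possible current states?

Start: ε-closure({s0}) = {s0, s2, s3}.
Read 'a': s0→{s3}, s2→{s0}, s3→{s2, s5}; now {s0, s2, s3, s5}.
Read 'c': s0→{s5}, s2→{s4}, s3→{s0}, s5→{s0, s5}; union {s0, s4, s5}; ε-closure = {s0, s2, s3, s4, s5}.
Read 'c': s0→{s5}, s2→{s4}, s3→{s0}, s4→{s1, s2, s5}, s5→{s0, s5}; union {s0, s1, s2, s4, s5}; ε-closure = {s0, s1, s2, s3, s4, s5}.
Read 'b': s0→{s1}, s1→∅, s2→{s0, s3, s5}, s3→{s3}, s4→{s0, s5}, s5→∅; union {s0, s1, s3, s5}; ε-closure = {s0, s1, s2, s3, s5}.
Read 'c': s0→{s5}, s1→{s3}, s2→{s4}, s3→{s0}, s5→{s0, s5}; union {s0, s3, s4, s5}; ε-closure = {s0, s2, s3, s4, s5}.
Read 'b': s0→{s1}, s2→{s0, s3, s5}, s3→{s3}, s4→{s0, s5}, s5→∅; union {s0, s1, s3, s5}; ε-closure = {s0, s1, s2, s3, s5}.
Read 'a': s0→{s3}, s1→∅, s2→{s0}, s3→{s2, s5}, s5→∅; now {s0, s2, s3, s5}.

{s0, s2, s3, s5}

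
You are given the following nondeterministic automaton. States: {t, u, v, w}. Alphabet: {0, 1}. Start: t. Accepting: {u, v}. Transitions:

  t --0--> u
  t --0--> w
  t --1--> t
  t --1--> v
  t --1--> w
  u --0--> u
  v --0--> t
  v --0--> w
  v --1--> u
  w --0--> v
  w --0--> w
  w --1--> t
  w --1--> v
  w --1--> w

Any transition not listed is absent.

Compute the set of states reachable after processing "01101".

Start in {t}.
Read '0': {t} → {u, w}.
Read '1': {u, w} → {t, v, w}.
Read '1': {t, v, w} → {t, u, v, w}.
Read '0': {t, u, v, w} → {t, u, v, w}.
Read '1': {t, u, v, w} → {t, u, v, w}.

{t, u, v, w}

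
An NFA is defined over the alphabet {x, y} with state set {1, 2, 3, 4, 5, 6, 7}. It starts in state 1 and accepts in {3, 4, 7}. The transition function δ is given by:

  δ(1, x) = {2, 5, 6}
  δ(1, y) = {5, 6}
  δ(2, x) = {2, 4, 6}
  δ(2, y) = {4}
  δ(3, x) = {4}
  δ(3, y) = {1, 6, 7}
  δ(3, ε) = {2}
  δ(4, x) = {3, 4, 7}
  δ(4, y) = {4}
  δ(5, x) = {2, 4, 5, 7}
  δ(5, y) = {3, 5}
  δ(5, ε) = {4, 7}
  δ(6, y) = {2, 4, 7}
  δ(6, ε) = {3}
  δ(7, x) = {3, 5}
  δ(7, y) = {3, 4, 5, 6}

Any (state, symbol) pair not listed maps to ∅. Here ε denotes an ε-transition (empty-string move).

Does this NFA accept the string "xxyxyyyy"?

Yes

Start in {1}.
Read 'x': {1} → {2, 3, 4, 5, 6, 7}.
Read 'x': {2, 3, 4, 5, 6, 7} → {2, 3, 4, 5, 6, 7}.
Read 'y': {2, 3, 4, 5, 6, 7} → {1, 2, 3, 4, 5, 6, 7}.
Read 'x': {1, 2, 3, 4, 5, 6, 7} → {2, 3, 4, 5, 6, 7}.
Read 'y': {2, 3, 4, 5, 6, 7} → {1, 2, 3, 4, 5, 6, 7}.
Read 'y': {1, 2, 3, 4, 5, 6, 7} → {1, 2, 3, 4, 5, 6, 7}.
Read 'y': {1, 2, 3, 4, 5, 6, 7} → {1, 2, 3, 4, 5, 6, 7}.
Read 'y': {1, 2, 3, 4, 5, 6, 7} → {1, 2, 3, 4, 5, 6, 7}.
The final set {1, 2, 3, 4, 5, 6, 7} contains the accepting states 3, 4, 7.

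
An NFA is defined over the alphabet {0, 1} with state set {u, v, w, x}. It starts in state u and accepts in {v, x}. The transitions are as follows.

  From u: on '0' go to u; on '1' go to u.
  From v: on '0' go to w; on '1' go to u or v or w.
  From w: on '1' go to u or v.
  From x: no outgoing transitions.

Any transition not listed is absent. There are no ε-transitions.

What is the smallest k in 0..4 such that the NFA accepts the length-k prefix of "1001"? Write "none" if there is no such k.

none

Start in {u}.
Read '1': u→{u}; now {u}.
Read '0': u→{u}; now {u}.
Read '0': u→{u}; now {u}.
Read '1': u→{u}; now {u}.
No reachable set along the way intersects F.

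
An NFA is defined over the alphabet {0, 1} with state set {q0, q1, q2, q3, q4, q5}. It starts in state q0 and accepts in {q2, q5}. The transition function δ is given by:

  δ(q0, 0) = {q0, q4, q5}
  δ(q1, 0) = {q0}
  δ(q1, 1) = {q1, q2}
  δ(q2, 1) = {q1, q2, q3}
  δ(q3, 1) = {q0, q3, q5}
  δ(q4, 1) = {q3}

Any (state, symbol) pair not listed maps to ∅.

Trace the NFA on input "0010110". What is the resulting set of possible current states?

∅

Start in {q0}.
Read '0': {q0} → {q0, q4, q5}.
Read '0': {q0, q4, q5} → {q0, q4, q5}.
Read '1': {q0, q4, q5} → {q3}.
Read '0': {q3} → ∅.
The set is empty and remains empty for the remaining 3 symbols.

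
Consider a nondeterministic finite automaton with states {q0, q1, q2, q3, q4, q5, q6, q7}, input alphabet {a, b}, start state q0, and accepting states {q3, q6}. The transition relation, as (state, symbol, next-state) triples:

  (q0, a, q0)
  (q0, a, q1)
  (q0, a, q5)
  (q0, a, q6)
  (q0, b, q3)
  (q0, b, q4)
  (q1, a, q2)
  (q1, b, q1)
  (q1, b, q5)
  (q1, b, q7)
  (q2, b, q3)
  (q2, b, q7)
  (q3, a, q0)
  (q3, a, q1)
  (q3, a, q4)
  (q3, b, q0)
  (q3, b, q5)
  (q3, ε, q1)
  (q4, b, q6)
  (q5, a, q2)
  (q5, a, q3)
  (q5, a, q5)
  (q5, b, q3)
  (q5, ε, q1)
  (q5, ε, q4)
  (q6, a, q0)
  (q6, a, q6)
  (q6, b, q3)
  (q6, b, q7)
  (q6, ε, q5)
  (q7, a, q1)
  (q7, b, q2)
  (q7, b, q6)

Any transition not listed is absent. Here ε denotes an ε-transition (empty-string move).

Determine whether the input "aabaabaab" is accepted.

Yes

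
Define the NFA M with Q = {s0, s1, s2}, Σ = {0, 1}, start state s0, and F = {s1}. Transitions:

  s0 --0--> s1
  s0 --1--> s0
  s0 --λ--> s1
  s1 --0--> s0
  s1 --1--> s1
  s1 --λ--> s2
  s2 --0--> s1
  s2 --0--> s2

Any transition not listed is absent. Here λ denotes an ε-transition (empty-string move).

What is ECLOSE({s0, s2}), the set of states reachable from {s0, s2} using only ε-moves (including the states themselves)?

{s0, s1, s2}

Begin with {s0, s2}.
ε-move s0 → s1; add s1.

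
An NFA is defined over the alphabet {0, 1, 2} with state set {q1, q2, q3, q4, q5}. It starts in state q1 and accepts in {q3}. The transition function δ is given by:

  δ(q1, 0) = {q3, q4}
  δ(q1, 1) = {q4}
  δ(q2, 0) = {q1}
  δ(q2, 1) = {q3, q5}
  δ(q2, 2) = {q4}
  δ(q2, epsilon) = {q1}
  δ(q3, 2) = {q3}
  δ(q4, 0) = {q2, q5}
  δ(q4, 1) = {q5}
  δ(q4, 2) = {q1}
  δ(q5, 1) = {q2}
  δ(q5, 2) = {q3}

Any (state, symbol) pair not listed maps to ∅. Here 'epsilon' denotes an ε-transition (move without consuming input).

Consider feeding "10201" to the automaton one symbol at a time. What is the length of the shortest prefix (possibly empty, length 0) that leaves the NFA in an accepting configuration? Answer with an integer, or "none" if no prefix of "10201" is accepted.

Start in {q1}.
Read '1': q1→{q4}; now {q4}.
Read '0': q4→{q2, q5}; union {q2, q5}; ε-closure = {q1, q2, q5}.
Read '2': q1→∅, q2→{q4}, q5→{q3}; now {q3, q4}.
None of the earlier sets intersect F, but {q3, q4} does.

3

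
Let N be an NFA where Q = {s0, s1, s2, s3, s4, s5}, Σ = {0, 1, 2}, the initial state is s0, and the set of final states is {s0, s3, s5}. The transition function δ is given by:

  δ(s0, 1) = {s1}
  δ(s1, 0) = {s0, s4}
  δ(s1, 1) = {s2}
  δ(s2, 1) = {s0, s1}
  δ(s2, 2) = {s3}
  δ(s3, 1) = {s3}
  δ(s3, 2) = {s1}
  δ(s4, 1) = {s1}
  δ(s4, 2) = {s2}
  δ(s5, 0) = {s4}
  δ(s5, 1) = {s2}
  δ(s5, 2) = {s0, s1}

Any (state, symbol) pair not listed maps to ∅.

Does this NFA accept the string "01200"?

Start in {s0}.
Read '0': {s0} → ∅.
The set is empty and remains empty for the remaining 4 symbols.
The final set ∅ contains no accepting state.

No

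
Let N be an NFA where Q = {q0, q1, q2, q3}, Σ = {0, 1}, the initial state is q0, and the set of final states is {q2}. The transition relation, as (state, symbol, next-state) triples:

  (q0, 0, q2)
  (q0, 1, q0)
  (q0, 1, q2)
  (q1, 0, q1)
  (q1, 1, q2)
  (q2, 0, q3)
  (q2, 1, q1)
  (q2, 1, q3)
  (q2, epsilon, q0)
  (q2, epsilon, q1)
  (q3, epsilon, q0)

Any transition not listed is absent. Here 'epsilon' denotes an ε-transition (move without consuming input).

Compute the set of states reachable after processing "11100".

{q0, q1, q2, q3}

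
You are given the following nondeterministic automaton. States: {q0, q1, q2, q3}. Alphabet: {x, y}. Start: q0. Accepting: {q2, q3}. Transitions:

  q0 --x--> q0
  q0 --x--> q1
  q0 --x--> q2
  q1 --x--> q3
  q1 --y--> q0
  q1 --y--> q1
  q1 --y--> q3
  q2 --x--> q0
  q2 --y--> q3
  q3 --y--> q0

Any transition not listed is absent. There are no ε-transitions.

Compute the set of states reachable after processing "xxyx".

{q0, q1, q2, q3}

Start in {q0}.
Read 'x': {q0} → {q0, q1, q2}.
Read 'x': {q0, q1, q2} → {q0, q1, q2, q3}.
Read 'y': {q0, q1, q2, q3} → {q0, q1, q3}.
Read 'x': {q0, q1, q3} → {q0, q1, q2, q3}.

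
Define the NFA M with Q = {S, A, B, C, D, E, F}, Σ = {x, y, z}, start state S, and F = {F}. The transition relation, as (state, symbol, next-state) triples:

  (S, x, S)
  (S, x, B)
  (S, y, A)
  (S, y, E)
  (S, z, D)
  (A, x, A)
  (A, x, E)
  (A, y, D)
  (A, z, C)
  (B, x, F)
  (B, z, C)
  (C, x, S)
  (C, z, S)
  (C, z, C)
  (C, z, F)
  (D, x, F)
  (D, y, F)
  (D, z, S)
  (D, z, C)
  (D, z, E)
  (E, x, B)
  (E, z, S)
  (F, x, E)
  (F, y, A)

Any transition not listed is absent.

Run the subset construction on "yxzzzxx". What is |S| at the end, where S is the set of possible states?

Start in {S}.
Read 'y': S→{A, E}; now {A, E}.
Read 'x': A→{A, E}, E→{B}; now {A, B, E}.
Read 'z': A→{C}, B→{C}, E→{S}; now {S, C}.
Read 'z': S→{D}, C→{S, C, F}; now {S, C, D, F}.
Read 'z': S→{D}, C→{S, C, F}, D→{S, C, E}, F→∅; now {S, C, D, E, F}.
Read 'x': S→{S, B}, C→{S}, D→{F}, E→{B}, F→{E}; now {S, B, E, F}.
Read 'x': S→{S, B}, B→{F}, E→{B}, F→{E}; now {S, B, E, F}.
That set has 4 states.

4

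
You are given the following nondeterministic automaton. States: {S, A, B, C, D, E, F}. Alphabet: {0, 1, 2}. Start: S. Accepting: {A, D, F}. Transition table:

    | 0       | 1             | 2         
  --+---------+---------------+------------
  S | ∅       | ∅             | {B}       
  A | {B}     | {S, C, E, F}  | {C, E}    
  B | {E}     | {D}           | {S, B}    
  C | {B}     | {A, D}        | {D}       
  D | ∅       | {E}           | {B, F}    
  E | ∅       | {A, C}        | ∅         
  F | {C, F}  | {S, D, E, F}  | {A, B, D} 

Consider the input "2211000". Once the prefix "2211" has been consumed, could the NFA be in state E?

Start in {S}.
Read '2': S→{B}; now {B}.
Read '2': B→{S, B}; now {S, B}.
Read '1': S→∅, B→{D}; now {D}.
Read '1': D→{E}; now {E}.
State E is in {E}.

Yes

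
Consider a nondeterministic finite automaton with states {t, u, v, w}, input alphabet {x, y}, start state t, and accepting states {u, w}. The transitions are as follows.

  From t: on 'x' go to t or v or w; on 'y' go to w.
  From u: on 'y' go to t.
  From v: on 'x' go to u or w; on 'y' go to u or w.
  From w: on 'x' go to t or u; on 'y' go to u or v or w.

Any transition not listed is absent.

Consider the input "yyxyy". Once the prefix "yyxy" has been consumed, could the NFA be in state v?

Yes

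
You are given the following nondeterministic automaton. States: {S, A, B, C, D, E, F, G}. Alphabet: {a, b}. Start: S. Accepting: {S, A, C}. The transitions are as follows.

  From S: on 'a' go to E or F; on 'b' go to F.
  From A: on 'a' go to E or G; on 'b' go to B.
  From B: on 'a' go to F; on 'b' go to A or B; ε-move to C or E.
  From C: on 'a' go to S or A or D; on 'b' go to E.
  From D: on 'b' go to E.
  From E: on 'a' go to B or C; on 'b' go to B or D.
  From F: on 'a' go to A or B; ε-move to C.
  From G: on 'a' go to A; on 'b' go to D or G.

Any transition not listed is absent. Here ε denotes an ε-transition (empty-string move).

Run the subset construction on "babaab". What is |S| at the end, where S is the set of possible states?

7

Start in {S}.
Read 'b': {S} → {C, F}.
Read 'a': {C, F} → {S, A, B, C, D, E}.
Read 'b': {S, A, B, C, D, E} → {A, B, C, D, E, F}.
Read 'a': {A, B, C, D, E, F} → {S, A, B, C, D, E, F, G}.
Read 'a': {S, A, B, C, D, E, F, G} → {S, A, B, C, D, E, F, G}.
Read 'b': {S, A, B, C, D, E, F, G} → {A, B, C, D, E, F, G}.
That set has 7 states.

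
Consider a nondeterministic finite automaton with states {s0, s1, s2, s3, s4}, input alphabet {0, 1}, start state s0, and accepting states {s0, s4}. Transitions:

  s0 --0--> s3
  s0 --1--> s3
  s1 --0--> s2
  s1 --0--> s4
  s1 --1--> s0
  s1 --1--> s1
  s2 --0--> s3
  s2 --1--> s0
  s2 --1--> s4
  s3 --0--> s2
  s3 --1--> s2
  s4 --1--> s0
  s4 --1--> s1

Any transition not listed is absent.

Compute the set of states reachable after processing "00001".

{s0, s4}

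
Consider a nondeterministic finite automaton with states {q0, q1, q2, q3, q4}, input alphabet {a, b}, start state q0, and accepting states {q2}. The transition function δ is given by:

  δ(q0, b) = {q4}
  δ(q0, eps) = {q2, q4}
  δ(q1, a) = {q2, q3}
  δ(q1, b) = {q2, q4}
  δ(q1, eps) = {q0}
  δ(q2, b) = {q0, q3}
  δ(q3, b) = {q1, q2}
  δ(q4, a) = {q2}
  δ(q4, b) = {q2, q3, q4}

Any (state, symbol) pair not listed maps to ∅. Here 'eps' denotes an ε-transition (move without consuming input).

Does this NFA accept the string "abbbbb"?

Yes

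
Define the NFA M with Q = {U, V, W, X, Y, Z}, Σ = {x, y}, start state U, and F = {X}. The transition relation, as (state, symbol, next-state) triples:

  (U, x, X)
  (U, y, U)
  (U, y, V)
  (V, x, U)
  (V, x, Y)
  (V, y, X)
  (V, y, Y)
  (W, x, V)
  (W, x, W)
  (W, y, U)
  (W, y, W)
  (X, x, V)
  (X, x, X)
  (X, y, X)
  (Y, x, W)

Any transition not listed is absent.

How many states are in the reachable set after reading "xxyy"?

1

Start in {U}.
Read 'x': U→{X}; now {X}.
Read 'x': X→{V, X}; now {V, X}.
Read 'y': V→{X, Y}, X→{X}; now {X, Y}.
Read 'y': X→{X}, Y→∅; now {X}.
That set has 1 state.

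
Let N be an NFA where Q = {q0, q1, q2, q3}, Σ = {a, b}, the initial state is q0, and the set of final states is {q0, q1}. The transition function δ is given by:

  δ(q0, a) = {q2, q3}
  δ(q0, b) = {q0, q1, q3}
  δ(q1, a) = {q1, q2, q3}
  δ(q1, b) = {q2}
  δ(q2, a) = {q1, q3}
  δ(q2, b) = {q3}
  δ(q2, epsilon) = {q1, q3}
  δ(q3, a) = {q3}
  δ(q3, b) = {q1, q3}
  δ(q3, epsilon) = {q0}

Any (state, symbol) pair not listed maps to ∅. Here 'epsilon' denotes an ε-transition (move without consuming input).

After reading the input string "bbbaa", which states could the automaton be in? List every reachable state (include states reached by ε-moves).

{q0, q1, q2, q3}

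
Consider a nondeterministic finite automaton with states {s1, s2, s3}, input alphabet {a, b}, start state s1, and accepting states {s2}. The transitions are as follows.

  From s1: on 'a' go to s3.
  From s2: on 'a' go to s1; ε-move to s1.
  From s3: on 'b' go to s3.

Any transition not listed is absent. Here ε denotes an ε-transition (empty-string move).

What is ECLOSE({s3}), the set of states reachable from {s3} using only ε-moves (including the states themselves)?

{s3}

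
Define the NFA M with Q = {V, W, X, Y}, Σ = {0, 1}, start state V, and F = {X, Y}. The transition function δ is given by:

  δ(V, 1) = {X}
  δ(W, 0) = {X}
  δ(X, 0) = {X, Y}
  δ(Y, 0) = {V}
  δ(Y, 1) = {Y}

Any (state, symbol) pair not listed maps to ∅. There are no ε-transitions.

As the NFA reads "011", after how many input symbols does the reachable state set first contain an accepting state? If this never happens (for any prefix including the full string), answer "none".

none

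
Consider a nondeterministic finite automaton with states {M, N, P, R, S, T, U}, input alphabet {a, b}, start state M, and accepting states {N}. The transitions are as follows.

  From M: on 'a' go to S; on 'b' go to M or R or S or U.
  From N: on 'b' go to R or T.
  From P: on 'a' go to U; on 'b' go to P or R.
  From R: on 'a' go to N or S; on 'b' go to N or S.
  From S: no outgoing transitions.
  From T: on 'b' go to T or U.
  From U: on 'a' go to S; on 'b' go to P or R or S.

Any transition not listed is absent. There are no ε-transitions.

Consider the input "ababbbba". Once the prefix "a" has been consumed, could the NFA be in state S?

Yes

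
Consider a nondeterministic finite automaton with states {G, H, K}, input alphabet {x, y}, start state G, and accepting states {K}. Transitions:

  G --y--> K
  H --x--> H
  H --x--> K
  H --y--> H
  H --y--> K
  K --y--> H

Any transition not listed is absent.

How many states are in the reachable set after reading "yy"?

1

Start in {G}.
Read 'y': G→{K}; now {K}.
Read 'y': K→{H}; now {H}.
That set has 1 state.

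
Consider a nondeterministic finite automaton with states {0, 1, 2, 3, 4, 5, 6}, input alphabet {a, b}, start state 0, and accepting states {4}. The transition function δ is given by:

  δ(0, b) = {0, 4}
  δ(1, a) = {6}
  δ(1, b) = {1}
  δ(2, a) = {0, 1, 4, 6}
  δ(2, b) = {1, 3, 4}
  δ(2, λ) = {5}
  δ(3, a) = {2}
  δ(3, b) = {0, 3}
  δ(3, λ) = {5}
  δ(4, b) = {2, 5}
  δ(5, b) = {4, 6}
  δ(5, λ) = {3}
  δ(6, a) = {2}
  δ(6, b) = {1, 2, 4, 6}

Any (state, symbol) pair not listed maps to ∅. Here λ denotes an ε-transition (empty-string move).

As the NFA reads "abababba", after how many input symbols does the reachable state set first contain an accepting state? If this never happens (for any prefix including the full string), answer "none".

none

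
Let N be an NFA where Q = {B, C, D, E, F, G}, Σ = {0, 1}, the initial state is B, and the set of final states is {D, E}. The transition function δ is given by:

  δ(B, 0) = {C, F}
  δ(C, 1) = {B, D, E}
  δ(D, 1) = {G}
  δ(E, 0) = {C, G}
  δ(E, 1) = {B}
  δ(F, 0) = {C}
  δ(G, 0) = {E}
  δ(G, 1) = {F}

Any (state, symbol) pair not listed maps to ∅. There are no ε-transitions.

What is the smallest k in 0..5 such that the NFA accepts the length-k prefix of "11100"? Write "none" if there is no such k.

none

Start in {B}.
Read '1': {B} → ∅.
The set is empty and remains empty for the remaining 4 symbols.
No reachable set along the way intersects F.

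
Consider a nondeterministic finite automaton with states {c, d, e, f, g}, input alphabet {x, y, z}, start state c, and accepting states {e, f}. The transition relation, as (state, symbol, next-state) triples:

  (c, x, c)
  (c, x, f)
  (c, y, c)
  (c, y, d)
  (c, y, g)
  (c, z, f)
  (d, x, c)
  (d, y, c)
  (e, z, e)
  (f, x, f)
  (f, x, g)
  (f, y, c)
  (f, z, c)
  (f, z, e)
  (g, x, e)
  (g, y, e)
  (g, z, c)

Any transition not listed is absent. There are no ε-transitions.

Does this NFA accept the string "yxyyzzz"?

Start in {c}.
Read 'y': {c} → {c, d, g}.
Read 'x': {c, d, g} → {c, e, f}.
Read 'y': {c, e, f} → {c, d, g}.
Read 'y': {c, d, g} → {c, d, e, g}.
Read 'z': {c, d, e, g} → {c, e, f}.
Read 'z': {c, e, f} → {c, e, f}.
Read 'z': {c, e, f} → {c, e, f}.
The final set {c, e, f} contains the accepting states e, f.

Yes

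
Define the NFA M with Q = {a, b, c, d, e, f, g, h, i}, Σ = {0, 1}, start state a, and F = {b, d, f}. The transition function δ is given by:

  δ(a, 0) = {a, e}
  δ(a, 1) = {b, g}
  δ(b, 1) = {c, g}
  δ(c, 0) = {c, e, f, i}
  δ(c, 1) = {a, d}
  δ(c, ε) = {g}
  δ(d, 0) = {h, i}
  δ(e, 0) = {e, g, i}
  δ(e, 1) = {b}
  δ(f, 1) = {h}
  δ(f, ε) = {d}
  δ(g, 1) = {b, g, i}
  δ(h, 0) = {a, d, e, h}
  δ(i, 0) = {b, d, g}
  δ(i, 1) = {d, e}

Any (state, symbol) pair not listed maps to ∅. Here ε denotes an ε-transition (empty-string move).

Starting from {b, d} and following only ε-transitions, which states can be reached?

{b, d}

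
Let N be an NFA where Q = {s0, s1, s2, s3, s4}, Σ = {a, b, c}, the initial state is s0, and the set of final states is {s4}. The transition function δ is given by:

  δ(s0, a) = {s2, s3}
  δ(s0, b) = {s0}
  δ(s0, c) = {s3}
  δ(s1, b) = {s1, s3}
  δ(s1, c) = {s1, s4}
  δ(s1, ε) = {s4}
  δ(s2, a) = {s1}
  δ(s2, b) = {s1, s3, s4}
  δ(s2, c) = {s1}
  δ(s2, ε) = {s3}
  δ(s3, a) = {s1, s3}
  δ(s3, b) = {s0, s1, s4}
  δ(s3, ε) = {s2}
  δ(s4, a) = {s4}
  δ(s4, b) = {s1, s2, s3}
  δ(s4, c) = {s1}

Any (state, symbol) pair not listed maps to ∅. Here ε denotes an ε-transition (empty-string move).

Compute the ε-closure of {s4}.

{s4}

Begin with {s4}.
No ε-moves leave this set, so the closure equals the set itself.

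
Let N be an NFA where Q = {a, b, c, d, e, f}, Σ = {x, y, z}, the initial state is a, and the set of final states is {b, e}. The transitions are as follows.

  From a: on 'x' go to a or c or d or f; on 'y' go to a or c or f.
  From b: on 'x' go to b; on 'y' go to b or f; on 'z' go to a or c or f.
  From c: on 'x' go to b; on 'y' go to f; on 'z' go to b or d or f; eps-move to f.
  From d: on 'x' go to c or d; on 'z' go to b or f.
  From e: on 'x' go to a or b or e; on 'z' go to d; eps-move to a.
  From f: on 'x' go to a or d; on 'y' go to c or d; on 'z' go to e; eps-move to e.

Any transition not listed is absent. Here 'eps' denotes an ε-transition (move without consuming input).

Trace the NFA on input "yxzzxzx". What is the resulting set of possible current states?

{a, b, c, d, e, f}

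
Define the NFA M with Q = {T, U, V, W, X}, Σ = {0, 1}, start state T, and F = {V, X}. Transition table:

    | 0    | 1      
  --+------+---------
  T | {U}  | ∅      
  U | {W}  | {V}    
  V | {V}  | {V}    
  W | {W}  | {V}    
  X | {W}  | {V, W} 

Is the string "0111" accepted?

Start in {T}.
Read '0': {T} → {U}.
Read '1': {U} → {V}.
Read '1': {V} → {V}.
Read '1': {V} → {V}.
The final set {V} contains the accepting state V.

Yes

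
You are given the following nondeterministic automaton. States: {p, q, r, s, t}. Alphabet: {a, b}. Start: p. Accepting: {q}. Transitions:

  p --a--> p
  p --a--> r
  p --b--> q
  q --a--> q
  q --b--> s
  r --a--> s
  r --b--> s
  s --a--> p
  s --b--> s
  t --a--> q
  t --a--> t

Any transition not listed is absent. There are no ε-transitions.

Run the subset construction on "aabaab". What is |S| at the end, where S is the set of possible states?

2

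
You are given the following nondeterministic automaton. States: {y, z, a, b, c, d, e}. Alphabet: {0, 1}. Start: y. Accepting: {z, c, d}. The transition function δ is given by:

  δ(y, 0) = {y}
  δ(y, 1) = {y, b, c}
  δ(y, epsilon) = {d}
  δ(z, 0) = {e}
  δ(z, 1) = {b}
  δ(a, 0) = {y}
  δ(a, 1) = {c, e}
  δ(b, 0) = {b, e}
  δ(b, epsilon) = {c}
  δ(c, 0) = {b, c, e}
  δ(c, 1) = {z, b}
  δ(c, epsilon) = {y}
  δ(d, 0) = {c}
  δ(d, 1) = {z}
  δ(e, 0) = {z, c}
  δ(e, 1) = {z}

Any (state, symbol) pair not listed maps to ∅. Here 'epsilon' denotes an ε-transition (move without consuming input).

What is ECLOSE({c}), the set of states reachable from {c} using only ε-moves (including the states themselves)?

Begin with {c}.
ε-move c → y; add y.
ε-move y → d; add d.

{y, c, d}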